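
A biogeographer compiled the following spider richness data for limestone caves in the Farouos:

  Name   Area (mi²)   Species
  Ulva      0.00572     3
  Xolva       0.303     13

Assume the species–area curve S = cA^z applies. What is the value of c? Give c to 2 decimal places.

z = ln(S₂/S₁) / ln(A₂/A₁) = ln(13/3) / ln(0.303/0.00572) = 1.4663 / 3.9698 = 0.3694
c = S₁ / A₁^z = 3 / 0.00572^0.3694 = 3 / 0.1485 = 20.21

20.21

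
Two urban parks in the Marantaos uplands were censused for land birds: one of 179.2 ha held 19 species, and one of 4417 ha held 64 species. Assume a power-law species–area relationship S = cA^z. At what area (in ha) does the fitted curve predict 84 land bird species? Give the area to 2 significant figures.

z = ln(64/19) / ln(4417/179.2) = 1.2144 / 3.2047 = 0.3790
c = 19 / 179.2^0.3790 = 19 / 7.144 = 2.66
A = (84/2.66)^(1/0.3790) ⇒ ln A = ln(31.58)/0.3790 = 9.1108
A = e^9.1108 ≈ 9053 ha

9100 ha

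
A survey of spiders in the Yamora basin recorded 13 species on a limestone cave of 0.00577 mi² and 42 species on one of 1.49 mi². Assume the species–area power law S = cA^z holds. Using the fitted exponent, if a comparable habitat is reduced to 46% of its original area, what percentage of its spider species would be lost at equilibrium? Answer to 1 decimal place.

15.1%

z = ln(42/13) / ln(1.49/0.00577) = 1.1727 / 5.5539 = 0.2112
S_new/S_old = (A_new/A_old)^z = 0.46^0.2112 = exp(0.2112 × -0.7765) = 0.8488
Fraction lost = 1 − 0.8488 = 0.1512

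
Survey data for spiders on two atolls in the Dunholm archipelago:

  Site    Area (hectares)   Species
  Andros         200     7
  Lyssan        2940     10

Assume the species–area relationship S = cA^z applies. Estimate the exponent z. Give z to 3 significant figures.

0.133

Taking logs: ln S = ln c + z ln A, so z = (ln S₂ − ln S₁)/(ln A₂ − ln A₁).
z = ln(10/7) / ln(2940/200) = ln(1.429) / ln(14.7) = 0.3567 / 2.6878 = 0.1327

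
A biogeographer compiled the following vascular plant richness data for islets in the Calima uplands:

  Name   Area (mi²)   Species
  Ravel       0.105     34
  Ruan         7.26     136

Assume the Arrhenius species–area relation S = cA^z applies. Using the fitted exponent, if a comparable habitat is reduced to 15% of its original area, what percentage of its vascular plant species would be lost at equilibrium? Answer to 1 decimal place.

46.3%

z = ln(136/34) / ln(7.26/0.105) = 1.3863 / 4.2362 = 0.3273
S_new/S_old = (A_new/A_old)^z = 0.15^0.3273 = exp(0.3273 × -1.8971) = 0.5375
Fraction lost = 1 − 0.5375 = 0.4625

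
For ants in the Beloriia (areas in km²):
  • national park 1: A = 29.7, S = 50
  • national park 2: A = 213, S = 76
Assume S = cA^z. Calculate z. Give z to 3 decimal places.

Taking logs: ln S = ln c + z ln A, so z = (ln S₂ − ln S₁)/(ln A₂ − ln A₁).
z = ln(76/50) / ln(213/29.7) = ln(1.52) / ln(7.172) = 0.4187 / 1.9701 = 0.2125

0.213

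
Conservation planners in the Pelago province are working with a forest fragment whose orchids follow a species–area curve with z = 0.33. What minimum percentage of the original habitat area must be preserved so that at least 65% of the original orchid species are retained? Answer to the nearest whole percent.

27%

Need (A_new/A_old)^0.33 = 0.65, so A_new/A_old = 0.65^(1/0.33) = 0.65^3.03
ln(A_new/A_old) = ln 0.65 / 0.33 = -0.4308 / 0.33 = -1.3054
A_new/A_old = e^-1.3054 ≈ 0.2711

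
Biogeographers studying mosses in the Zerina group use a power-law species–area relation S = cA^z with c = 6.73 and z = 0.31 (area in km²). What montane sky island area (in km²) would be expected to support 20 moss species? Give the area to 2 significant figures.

34 km²

20 = 6.73 × A^0.31  ⇒  A^0.31 = 20/6.73 = 2.972
ln A = ln(2.972) / 0.31 = 1.0892 / 0.31 = 3.5134
A = e^3.5134 ≈ 33.56 km²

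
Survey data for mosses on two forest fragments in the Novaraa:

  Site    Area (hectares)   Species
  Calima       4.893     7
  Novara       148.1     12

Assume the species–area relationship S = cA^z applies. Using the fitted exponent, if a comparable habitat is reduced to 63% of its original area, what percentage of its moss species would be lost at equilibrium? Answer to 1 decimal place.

z = ln(12/7) / ln(148.1/4.893) = 0.5390 / 3.4101 = 0.1581
S_new/S_old = (A_new/A_old)^z = 0.63^0.1581 = exp(0.1581 × -0.4620) = 0.9296
Fraction lost = 1 − 0.9296 = 0.07043

7.0%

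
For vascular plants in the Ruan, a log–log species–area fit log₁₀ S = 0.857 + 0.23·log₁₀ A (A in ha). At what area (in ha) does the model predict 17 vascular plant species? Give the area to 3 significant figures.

17 = 7.194 × A^0.23  ⇒  A^0.23 = 17/7.194 = 2.363
ln A = ln(2.363) / 0.23 = 0.8599 / 0.23 = 3.7387
A = e^3.7387 ≈ 42.04 ha

42.0 ha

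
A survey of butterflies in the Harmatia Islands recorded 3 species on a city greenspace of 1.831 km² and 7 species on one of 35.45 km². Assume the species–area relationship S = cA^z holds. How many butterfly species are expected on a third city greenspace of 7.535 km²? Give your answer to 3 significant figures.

z = ln(7/3) / ln(35.45/1.831) = 0.8473 / 2.9633 = 0.2859
c = 3 / 1.831^0.2859 = 3 / 1.189 = 2.524
S₃ = 2.524 × 7.535^0.2859 = 2.524 × 1.782 ≈ 4.496

4.50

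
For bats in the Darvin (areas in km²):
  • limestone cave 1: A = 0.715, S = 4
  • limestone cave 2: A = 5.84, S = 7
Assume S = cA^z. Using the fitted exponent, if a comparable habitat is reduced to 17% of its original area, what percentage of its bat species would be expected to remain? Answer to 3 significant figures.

62.4%

z = ln(7/4) / ln(5.84/0.715) = 0.5596 / 2.1002 = 0.2665
S_new/S_old = (A_new/A_old)^z = 0.17^0.2665 = exp(0.2665 × -1.7720) = 0.6237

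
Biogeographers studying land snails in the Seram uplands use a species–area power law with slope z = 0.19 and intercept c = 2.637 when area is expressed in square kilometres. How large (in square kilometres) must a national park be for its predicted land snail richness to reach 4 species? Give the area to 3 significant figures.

8.96 square kilometres

4 = 2.637 × A^0.19  ⇒  A^0.19 = 4/2.637 = 1.517
ln A = ln(1.517) / 0.19 = 0.4167 / 0.19 = 2.1929
A = e^2.1929 ≈ 8.961 square kilometres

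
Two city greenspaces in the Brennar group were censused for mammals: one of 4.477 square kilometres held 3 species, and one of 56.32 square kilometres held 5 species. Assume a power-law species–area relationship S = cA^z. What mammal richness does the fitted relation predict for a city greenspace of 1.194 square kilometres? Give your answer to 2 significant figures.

2.3

z = ln(5/3) / ln(56.32/4.477) = 0.5108 / 2.5321 = 0.2017
c = 3 / 4.477^0.2017 = 3 / 1.353 = 2.217
S₃ = 2.217 × 1.194^0.2017 = 2.217 × 1.036 ≈ 2.298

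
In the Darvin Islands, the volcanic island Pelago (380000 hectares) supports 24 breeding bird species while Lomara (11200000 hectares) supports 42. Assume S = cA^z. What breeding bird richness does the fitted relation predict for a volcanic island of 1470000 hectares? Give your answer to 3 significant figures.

30.0

z = ln(42/24) / ln(11200000/380000) = 0.5596 / 3.3835 = 0.1654
c = 24 / 380000^0.1654 = 24 / 8.373 = 2.866
S₃ = 2.866 × 1470000^0.1654 = 2.866 × 10.47 ≈ 30.02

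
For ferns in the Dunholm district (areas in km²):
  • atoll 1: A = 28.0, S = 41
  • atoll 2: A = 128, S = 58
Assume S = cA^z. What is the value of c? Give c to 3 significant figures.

z = ln(S₂/S₁) / ln(A₂/A₁) = ln(58/41) / ln(128/28) = 0.3469 / 1.5198 = 0.2282
c = S₁ / A₁^z = 41 / 28^0.2282 = 41 / 2.139 = 19.16

19.2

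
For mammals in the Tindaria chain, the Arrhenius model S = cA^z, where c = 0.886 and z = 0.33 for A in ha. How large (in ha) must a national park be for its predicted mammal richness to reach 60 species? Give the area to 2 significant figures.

60 = 0.886 × A^0.33  ⇒  A^0.33 = 60/0.886 = 67.72
ln A = ln(67.72) / 0.33 = 4.2154 / 0.33 = 12.7739
A = e^12.7739 ≈ 352881 ha

350000 ha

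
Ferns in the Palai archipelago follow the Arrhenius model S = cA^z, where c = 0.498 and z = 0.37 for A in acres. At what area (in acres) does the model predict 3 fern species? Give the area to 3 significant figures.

128 acres

3 = 0.498 × A^0.37  ⇒  A^0.37 = 3/0.498 = 6.024
ln A = ln(6.024) / 0.37 = 1.7958 / 0.37 = 4.8534
A = e^4.8534 ≈ 128.2 acres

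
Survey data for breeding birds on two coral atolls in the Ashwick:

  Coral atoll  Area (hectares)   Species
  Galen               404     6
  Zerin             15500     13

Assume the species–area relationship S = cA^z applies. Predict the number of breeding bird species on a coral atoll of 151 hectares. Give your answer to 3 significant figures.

4.87

z = ln(13/6) / ln(15500/404) = 0.7732 / 3.6472 = 0.2120
c = 6 / 404^0.2120 = 6 / 3.569 = 1.681
S₃ = 1.681 × 151^0.2120 = 1.681 × 2.897 ≈ 4.87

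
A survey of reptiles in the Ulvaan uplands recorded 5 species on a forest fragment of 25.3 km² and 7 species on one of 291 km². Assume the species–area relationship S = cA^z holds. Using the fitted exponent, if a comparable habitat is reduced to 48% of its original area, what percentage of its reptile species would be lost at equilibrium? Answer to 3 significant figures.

9.62%

z = ln(7/5) / ln(291/25.3) = 0.3365 / 2.4425 = 0.1378
S_new/S_old = (A_new/A_old)^z = 0.48^0.1378 = exp(0.1378 × -0.7340) = 0.9038
Fraction lost = 1 − 0.9038 = 0.09617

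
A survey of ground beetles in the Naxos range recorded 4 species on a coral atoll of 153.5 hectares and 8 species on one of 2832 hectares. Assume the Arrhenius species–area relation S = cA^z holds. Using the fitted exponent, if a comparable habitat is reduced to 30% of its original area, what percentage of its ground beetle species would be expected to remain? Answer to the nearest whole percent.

75%

z = ln(8/4) / ln(2832/153.5) = 0.6931 / 2.9150 = 0.2378
S_new/S_old = (A_new/A_old)^z = 0.3^0.2378 = exp(0.2378 × -1.2040) = 0.751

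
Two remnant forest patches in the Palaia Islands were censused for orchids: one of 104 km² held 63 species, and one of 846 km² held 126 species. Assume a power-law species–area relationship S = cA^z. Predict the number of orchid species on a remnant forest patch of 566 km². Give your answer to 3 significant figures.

z = ln(126/63) / ln(846/104) = 0.6931 / 2.0961 = 0.3307
c = 63 / 104^0.3307 = 63 / 4.645 = 13.56
S₃ = 13.56 × 566^0.3307 = 13.56 × 8.134 ≈ 110.3

110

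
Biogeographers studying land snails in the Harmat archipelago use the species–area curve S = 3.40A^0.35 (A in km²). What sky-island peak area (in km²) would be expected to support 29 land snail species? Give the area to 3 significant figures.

457 km²

29 = 3.4 × A^0.35  ⇒  A^0.35 = 29/3.4 = 8.529
ln A = ln(8.529) / 0.35 = 2.1435 / 0.35 = 6.1243
A = e^6.1243 ≈ 456.8 km²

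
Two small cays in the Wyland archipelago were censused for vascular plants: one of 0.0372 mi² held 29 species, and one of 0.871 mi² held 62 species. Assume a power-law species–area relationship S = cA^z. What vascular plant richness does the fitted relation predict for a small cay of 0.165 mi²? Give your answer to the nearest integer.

42

z = ln(62/29) / ln(0.871/0.0372) = 0.7598 / 3.1533 = 0.2410
c = 29 / 0.0372^0.2410 = 29 / 0.4524 = 64.1
S₃ = 64.1 × 0.165^0.2410 = 64.1 × 0.6478 ≈ 41.52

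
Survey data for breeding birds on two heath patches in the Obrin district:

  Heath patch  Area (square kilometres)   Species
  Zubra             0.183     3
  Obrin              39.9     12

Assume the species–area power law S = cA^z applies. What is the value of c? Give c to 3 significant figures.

z = ln(S₂/S₁) / ln(A₂/A₁) = ln(12/3) / ln(39.9/0.183) = 1.3863 / 5.3846 = 0.2575
c = S₁ / A₁^z = 3 / 0.183^0.2575 = 3 / 0.6458 = 4.645

4.65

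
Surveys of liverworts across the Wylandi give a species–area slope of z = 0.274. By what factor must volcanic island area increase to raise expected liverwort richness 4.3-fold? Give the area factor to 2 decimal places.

(A₂/A₁)^0.274 = 4.3, so A₂/A₁ = 4.3^(1/0.274) = 4.3^3.65
ln(A₂/A₁) = ln 4.3 / 0.274 = 1.4586 / 0.274 = 5.3234
A₂/A₁ = e^5.3234 ≈ 205.1

205.08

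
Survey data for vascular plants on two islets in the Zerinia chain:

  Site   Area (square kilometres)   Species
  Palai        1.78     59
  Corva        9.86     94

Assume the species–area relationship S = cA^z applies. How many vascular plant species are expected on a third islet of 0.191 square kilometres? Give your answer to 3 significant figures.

32.1

z = ln(94/59) / ln(9.86/1.78) = 0.4658 / 1.7119 = 0.2721
c = 59 / 1.78^0.2721 = 59 / 1.17 = 50.43
S₃ = 50.43 × 0.191^0.2721 = 50.43 × 0.6374 ≈ 32.14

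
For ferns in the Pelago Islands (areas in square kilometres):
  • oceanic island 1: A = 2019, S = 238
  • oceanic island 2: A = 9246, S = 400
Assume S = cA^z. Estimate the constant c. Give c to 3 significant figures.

z = ln(S₂/S₁) / ln(A₂/A₁) = ln(400/238) / ln(9246/2019) = 0.5192 / 1.5216 = 0.3412
c = S₁ / A₁^z = 238 / 2019^0.3412 = 238 / 13.42 = 17.73

17.7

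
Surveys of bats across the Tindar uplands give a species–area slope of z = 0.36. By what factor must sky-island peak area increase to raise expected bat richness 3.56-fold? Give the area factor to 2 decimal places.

(A₂/A₁)^0.36 = 3.56, so A₂/A₁ = 3.56^(1/0.36) = 3.56^2.778
ln(A₂/A₁) = ln 3.56 / 0.36 = 1.2698 / 0.36 = 3.5271
A₂/A₁ = e^3.5271 ≈ 34.03

34.03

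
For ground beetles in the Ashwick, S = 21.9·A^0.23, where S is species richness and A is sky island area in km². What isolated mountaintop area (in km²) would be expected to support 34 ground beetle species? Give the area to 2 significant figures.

6.8 km²

34 = 21.9 × A^0.23  ⇒  A^0.23 = 34/21.9 = 1.553
ln A = ln(1.553) / 0.23 = 0.4399 / 0.23 = 1.9125
A = e^1.9125 ≈ 6.77 km²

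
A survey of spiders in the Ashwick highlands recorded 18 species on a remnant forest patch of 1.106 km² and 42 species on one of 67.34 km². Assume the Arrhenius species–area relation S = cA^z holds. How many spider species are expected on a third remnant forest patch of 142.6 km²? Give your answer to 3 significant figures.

49.0

z = ln(42/18) / ln(67.34/1.106) = 0.8473 / 4.1090 = 0.2062
c = 18 / 1.106^0.2062 = 18 / 1.021 = 17.63
S₃ = 17.63 × 142.6^0.2062 = 17.63 × 2.781 ≈ 49.03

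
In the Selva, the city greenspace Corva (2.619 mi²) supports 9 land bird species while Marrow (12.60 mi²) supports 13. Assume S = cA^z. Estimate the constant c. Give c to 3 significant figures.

z = ln(S₂/S₁) / ln(A₂/A₁) = ln(13/9) / ln(12.6/2.619) = 0.3677 / 1.5709 = 0.2341
c = S₁ / A₁^z = 9 / 2.619^0.2341 = 9 / 1.253 = 7.184

7.18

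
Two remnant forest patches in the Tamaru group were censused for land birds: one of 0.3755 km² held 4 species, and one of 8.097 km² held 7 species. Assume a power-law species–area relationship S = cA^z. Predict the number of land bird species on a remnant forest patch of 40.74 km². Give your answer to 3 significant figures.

9.40

z = ln(7/4) / ln(8.097/0.3755) = 0.5596 / 3.0710 = 0.1822
c = 4 / 0.3755^0.1822 = 4 / 0.8365 = 4.782
S₃ = 4.782 × 40.74^0.1822 = 4.782 × 1.965 ≈ 9.396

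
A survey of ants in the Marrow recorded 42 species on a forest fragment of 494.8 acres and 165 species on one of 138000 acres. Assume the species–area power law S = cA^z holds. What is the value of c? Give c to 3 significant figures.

9.30

z = ln(S₂/S₁) / ln(A₂/A₁) = ln(165/42) / ln(138000/494.8) = 1.3683 / 5.6309 = 0.2430
c = S₁ / A₁^z = 42 / 494.8^0.2430 = 42 / 4.516 = 9.301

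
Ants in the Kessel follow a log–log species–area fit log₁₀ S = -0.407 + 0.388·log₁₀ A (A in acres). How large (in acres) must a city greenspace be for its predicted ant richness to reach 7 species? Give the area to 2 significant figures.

7 = 0.3917 × A^0.388  ⇒  A^0.388 = 7/0.3917 = 17.87
ln A = ln(17.87) / 0.388 = 2.8831 / 0.388 = 7.4306
A = e^7.4306 ≈ 1687 acres

1700 acres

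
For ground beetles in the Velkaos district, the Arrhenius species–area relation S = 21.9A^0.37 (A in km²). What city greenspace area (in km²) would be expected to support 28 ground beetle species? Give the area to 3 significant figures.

28 = 21.9 × A^0.37  ⇒  A^0.37 = 28/21.9 = 1.279
ln A = ln(1.279) / 0.37 = 0.2457 / 0.37 = 0.6641
A = e^0.6641 ≈ 1.943 km²

1.94 km²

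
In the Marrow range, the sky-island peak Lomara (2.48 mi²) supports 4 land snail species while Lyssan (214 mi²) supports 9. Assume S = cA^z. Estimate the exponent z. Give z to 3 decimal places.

0.182

Taking logs: ln S = ln c + z ln A, so z = (ln S₂ − ln S₁)/(ln A₂ − ln A₁).
z = ln(9/4) / ln(214/2.48) = ln(2.25) / ln(86.29) = 0.8109 / 4.4577 = 0.1819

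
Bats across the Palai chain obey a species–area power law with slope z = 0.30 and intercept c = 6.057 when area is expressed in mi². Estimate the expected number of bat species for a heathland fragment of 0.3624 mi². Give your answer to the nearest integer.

4 species

S = 6.057 × 0.3624^0.3
ln S = ln 6.057 + 0.3 × ln 0.3624 = 1.8012 + 0.3 × -1.0150 = 1.4967
S = e^1.4967 ≈ 4.467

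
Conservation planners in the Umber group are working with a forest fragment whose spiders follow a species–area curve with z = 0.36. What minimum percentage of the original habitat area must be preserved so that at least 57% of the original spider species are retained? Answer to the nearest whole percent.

21%

Need (A_new/A_old)^0.36 = 0.57, so A_new/A_old = 0.57^(1/0.36) = 0.57^2.778
ln(A_new/A_old) = ln 0.57 / 0.36 = -0.5621 / 0.36 = -1.5614
A_new/A_old = e^-1.5614 ≈ 0.2098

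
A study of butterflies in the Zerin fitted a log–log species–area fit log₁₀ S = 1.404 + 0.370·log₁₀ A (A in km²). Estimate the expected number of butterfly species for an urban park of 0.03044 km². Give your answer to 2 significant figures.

7.0

S = 25.35 × 0.03044^0.37 = 25.35 × 0.2747 ≈ 6.964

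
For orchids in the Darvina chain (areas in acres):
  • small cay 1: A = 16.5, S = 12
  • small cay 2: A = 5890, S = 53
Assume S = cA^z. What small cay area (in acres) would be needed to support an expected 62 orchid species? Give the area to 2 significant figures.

11000 acres

z = ln(53/12) / ln(5890/16.5) = 1.4854 / 5.8777 = 0.2527
c = 12 / 16.5^0.2527 = 12 / 2.031 = 5.909
A = (62/5.909)^(1/0.2527) ⇒ ln A = ln(10.49)/0.2527 = 9.3016
A = e^9.3016 ≈ 10956 acres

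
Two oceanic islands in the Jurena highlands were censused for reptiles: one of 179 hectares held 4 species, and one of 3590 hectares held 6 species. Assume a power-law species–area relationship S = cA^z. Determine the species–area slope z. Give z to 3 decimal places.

Taking logs: ln S = ln c + z ln A, so z = (ln S₂ − ln S₁)/(ln A₂ − ln A₁).
z = ln(6/4) / ln(3590/179) = ln(1.5) / ln(20.06) = 0.4055 / 2.9985 = 0.1352

0.135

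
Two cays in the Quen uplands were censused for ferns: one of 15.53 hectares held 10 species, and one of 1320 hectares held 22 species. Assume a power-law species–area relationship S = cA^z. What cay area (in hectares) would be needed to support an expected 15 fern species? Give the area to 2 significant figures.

150 hectares

z = ln(22/10) / ln(1320/15.53) = 0.7885 / 4.4426 = 0.1775
c = 10 / 15.53^0.1775 = 10 / 1.627 = 6.146
A = (15/6.146)^(1/0.1775) ⇒ ln A = ln(2.441)/0.1775 = 5.0274
A = e^5.0274 ≈ 152.5 hectares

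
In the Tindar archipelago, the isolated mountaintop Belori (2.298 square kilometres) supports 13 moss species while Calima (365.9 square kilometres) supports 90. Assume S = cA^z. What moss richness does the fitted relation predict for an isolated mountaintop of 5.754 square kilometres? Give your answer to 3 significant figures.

z = ln(90/13) / ln(365.9/2.298) = 1.9349 / 5.0703 = 0.3816
c = 13 / 2.298^0.3816 = 13 / 1.374 = 9.463
S₃ = 9.463 × 5.754^0.3816 = 9.463 × 1.95 ≈ 18.45

18.5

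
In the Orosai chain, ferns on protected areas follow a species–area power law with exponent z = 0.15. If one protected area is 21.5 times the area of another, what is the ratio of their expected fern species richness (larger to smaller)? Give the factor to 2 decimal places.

S₂/S₁ = (A₂/A₁)^z = 21.5^0.15
ln(S₂/S₁) = 0.15 × ln 21.5 = 0.15 × 3.0681 = 0.4602
S₂/S₁ = e^0.4602 ≈ 1.584

1.58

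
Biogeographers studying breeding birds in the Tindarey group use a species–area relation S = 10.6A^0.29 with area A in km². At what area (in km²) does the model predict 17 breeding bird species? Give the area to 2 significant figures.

5.1 km²

17 = 10.6 × A^0.29  ⇒  A^0.29 = 17/10.6 = 1.604
ln A = ln(1.604) / 0.29 = 0.4724 / 0.29 = 1.6288
A = e^1.6288 ≈ 5.098 km²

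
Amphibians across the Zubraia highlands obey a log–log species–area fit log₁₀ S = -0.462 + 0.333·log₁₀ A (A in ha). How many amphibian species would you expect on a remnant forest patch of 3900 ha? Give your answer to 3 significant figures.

S = 0.3451 × 3900^0.333
ln S = ln 0.3451 + 0.333 × ln 3900 = -1.0638 + 0.333 × 8.2687 = 1.6897
S = e^1.6897 ≈ 5.418

5.42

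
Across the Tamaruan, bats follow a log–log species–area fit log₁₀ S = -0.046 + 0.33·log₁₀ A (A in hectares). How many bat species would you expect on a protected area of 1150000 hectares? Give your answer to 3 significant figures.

90.0

S = 0.8995 × 1150000^0.33
ln S = ln 0.8995 + 0.33 × ln 1150000 = -0.1059 + 0.33 × 13.9553 = 4.4993
S = e^4.4993 ≈ 89.96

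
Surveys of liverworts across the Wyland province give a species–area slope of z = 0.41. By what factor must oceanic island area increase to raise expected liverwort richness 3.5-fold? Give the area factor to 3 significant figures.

(A₂/A₁)^0.41 = 3.5, so A₂/A₁ = 3.5^(1/0.41) = 3.5^2.439
ln(A₂/A₁) = ln 3.5 / 0.41 = 1.2528 / 0.41 = 3.0555
A₂/A₁ = e^3.0555 ≈ 21.23

21.2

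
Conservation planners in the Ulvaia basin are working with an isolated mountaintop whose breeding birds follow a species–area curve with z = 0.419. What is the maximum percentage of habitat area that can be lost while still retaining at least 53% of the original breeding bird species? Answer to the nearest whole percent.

Need (A_new/A_old)^0.419 = 0.53, so A_new/A_old = 0.53^(1/0.419) = 0.53^2.387
ln(A_new/A_old) = ln 0.53 / 0.419 = -0.6349 / 0.419 = -1.5152
A_new/A_old = e^-1.5152 ≈ 0.2198
Fraction that can be lost = 1 − 0.2198 = 0.7802

78%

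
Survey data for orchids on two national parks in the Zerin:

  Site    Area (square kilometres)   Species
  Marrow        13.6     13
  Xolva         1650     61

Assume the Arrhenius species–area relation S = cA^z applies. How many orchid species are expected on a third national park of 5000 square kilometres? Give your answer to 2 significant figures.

z = ln(61/13) / ln(1650/13.6) = 1.5459 / 4.7985 = 0.3222
c = 13 / 13.6^0.3222 = 13 / 2.318 = 5.607
S₃ = 5.607 × 5000^0.3222 = 5.607 × 15.55 ≈ 87.19

87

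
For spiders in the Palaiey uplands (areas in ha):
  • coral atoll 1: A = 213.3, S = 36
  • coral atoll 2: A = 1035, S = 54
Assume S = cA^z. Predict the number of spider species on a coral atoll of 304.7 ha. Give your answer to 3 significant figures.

z = ln(54/36) / ln(1035/213.3) = 0.4055 / 1.5795 = 0.2567
c = 36 / 213.3^0.2567 = 36 / 3.962 = 9.087
S₃ = 9.087 × 304.7^0.2567 = 9.087 × 4.341 ≈ 39.45

39.5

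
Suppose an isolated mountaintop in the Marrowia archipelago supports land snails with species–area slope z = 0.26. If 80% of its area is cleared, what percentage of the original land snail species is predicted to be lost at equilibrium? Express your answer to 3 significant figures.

S_new/S_old = (A_new/A_old)^z = 0.2^0.26
= exp(0.26 × ln 0.2) = exp(0.26 × -1.6094) = exp(-0.4185) ≈ 0.6581
Fraction lost = 1 − 0.6581 = 0.3419

34.2%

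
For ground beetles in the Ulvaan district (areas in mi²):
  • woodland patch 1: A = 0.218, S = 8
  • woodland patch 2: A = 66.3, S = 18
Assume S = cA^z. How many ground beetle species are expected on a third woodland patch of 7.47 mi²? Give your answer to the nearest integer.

z = ln(18/8) / ln(66.3/0.218) = 0.8109 / 5.7175 = 0.1418
c = 8 / 0.218^0.1418 = 8 / 0.8057 = 9.929
S₃ = 9.929 × 7.47^0.1418 = 9.929 × 1.33 ≈ 13.21

13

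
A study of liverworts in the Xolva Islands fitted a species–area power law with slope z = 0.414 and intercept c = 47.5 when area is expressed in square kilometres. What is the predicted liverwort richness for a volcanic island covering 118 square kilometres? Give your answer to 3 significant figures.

S = 47.5 × 118^0.414
ln S = ln 47.5 + 0.414 × ln 118 = 3.8607 + 0.414 × 4.7707 = 5.8358
S = e^5.8358 ≈ 342.3

342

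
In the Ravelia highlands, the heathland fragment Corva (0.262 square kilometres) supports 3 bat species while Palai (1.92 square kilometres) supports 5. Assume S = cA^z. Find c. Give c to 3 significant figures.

z = ln(S₂/S₁) / ln(A₂/A₁) = ln(5/3) / ln(1.92/0.262) = 0.5108 / 1.9917 = 0.2565
c = S₁ / A₁^z = 3 / 0.262^0.2565 = 3 / 0.7093 = 4.23

4.23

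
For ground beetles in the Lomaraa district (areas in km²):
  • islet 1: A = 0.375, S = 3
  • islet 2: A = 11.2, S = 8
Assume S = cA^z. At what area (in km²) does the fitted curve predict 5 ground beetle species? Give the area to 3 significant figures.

z = ln(8/3) / ln(11.2/0.375) = 0.9808 / 3.3967 = 0.2888
c = 3 / 0.375^0.2888 = 3 / 0.7534 = 3.982
A = (5/3.982)^(1/0.2888) ⇒ ln A = ln(1.256)/0.2888 = 0.7882
A = e^0.7882 ≈ 2.199 km²

2.20 km²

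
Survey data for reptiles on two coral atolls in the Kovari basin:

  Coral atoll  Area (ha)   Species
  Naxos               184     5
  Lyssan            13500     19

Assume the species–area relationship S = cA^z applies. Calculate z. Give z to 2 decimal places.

0.31

Taking logs: ln S = ln c + z ln A, so z = (ln S₂ − ln S₁)/(ln A₂ − ln A₁).
z = ln(19/5) / ln(13500/184) = ln(3.8) / ln(73.37) = 1.3350 / 4.2955 = 0.3108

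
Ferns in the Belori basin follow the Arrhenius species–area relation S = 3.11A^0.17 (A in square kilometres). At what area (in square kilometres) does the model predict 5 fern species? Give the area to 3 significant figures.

16.3 square kilometres

5 = 3.11 × A^0.17  ⇒  A^0.17 = 5/3.11 = 1.608
ln A = ln(1.608) / 0.17 = 0.4748 / 0.17 = 2.7930
A = e^2.7930 ≈ 16.33 square kilometres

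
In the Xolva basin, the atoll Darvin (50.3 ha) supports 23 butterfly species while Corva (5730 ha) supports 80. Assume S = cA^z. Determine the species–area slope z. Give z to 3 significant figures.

Taking logs: ln S = ln c + z ln A, so z = (ln S₂ − ln S₁)/(ln A₂ − ln A₁).
z = ln(80/23) / ln(5730/50.3) = ln(3.478) / ln(113.9) = 1.2465 / 4.7355 = 0.2632

0.263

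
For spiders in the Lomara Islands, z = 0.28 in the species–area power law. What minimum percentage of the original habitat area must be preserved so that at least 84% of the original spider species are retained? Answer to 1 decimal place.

Need (A_new/A_old)^0.28 = 0.84, so A_new/A_old = 0.84^(1/0.28) = 0.84^3.571
ln(A_new/A_old) = ln 0.84 / 0.28 = -0.1744 / 0.28 = -0.6227
A_new/A_old = e^-0.6227 ≈ 0.5365

53.6%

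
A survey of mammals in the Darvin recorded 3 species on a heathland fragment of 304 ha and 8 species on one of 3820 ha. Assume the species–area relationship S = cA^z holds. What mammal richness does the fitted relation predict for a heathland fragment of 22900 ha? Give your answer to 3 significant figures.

16.0

z = ln(8/3) / ln(3820/304) = 0.9808 / 2.5310 = 0.3875
c = 3 / 304^0.3875 = 3 / 9.166 = 0.3273
S₃ = 0.3273 × 22900^0.3875 = 0.3273 × 48.93 ≈ 16.01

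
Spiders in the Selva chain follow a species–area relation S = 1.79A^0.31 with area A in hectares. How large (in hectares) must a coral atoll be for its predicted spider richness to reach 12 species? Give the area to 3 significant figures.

12 = 1.79 × A^0.31  ⇒  A^0.31 = 12/1.79 = 6.704
ln A = ln(6.704) / 0.31 = 1.9027 / 0.31 = 6.1377
A = e^6.1377 ≈ 463 hectares

463 hectares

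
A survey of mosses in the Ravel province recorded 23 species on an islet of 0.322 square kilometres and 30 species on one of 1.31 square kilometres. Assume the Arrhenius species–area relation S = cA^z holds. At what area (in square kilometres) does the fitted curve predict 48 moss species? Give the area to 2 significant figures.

z = ln(30/23) / ln(1.31/0.322) = 0.2657 / 1.4032 = 0.1894
c = 23 / 0.322^0.1894 = 23 / 0.8069 = 28.5
A = (48/28.5)^(1/0.1894) ⇒ ln A = ln(1.684)/0.1894 = 2.7522
A = e^2.7522 ≈ 15.68 square kilometres

16 square kilometres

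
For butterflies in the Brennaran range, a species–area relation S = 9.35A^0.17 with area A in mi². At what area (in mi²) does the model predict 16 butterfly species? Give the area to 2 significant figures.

24 mi²

16 = 9.35 × A^0.17  ⇒  A^0.17 = 16/9.35 = 1.711
ln A = ln(1.711) / 0.17 = 0.5372 / 0.17 = 3.1601
A = e^3.1601 ≈ 23.57 mi²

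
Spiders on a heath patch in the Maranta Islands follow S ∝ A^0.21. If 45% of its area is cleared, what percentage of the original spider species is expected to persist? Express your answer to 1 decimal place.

88.2%

S_new/S_old = (A_new/A_old)^z = 0.55^0.21
= exp(0.21 × ln 0.55) = exp(0.21 × -0.5978) = exp(-0.1255) ≈ 0.882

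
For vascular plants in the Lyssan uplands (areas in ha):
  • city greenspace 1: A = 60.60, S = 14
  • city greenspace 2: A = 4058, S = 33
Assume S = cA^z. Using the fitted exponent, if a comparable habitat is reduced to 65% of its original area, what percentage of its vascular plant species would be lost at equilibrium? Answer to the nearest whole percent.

8%

z = ln(33/14) / ln(4058/60.6) = 0.8575 / 4.2042 = 0.2040
S_new/S_old = (A_new/A_old)^z = 0.65^0.2040 = exp(0.2040 × -0.4308) = 0.9159
Fraction lost = 1 − 0.9159 = 0.08411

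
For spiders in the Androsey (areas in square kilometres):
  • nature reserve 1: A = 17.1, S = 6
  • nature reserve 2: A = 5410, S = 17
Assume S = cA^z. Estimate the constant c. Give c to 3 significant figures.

z = ln(S₂/S₁) / ln(A₂/A₁) = ln(17/6) / ln(5410/17.1) = 1.0415 / 5.7569 = 0.1809
c = S₁ / A₁^z = 6 / 17.1^0.1809 = 6 / 1.671 = 3.59

3.59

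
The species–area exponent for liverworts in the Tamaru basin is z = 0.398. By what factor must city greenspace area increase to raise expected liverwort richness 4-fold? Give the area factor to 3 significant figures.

(A₂/A₁)^0.398 = 4, so A₂/A₁ = 4^(1/0.398) = 4^2.513
ln(A₂/A₁) = ln 4 / 0.398 = 1.3863 / 0.398 = 3.4832
A₂/A₁ = e^3.4832 ≈ 32.56

32.6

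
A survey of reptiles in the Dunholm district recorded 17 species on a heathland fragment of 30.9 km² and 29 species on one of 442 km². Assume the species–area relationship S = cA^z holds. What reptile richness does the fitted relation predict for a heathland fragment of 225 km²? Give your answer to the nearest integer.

z = ln(29/17) / ln(442/30.9) = 0.5341 / 2.6606 = 0.2007
c = 17 / 30.9^0.2007 = 17 / 1.991 = 8.538
S₃ = 8.538 × 225^0.2007 = 8.538 × 2.966 ≈ 25.32

25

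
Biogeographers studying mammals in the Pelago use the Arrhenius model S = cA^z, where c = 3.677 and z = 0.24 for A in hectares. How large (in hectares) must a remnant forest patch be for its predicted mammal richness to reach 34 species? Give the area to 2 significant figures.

11000 hectares

34 = 3.677 × A^0.24  ⇒  A^0.24 = 34/3.677 = 9.247
ln A = ln(9.247) / 0.24 = 2.2243 / 0.24 = 9.2678
A = e^9.2678 ≈ 10591 hectares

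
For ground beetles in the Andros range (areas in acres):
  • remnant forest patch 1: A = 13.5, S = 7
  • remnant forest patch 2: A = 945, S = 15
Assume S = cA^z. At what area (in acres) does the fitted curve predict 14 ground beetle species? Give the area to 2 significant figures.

z = ln(15/7) / ln(945/13.5) = 0.7621 / 4.2485 = 0.1794
c = 7 / 13.5^0.1794 = 7 / 1.595 = 4.389
A = (14/4.389)^(1/0.1794) ⇒ ln A = ln(3.19)/0.1794 = 6.4666
A = e^6.4666 ≈ 643.3 acres

640 acres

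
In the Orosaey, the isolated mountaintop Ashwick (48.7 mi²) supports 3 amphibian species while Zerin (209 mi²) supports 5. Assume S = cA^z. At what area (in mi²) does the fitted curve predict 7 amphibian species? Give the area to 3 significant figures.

z = ln(5/3) / ln(209/48.7) = 0.5108 / 1.4567 = 0.3507
c = 3 / 48.7^0.3507 = 3 / 3.907 = 0.7679
A = (7/0.7679)^(1/0.3507) ⇒ ln A = ln(9.115)/0.3507 = 6.3018
A = e^6.3018 ≈ 545.6 mi²

546 mi²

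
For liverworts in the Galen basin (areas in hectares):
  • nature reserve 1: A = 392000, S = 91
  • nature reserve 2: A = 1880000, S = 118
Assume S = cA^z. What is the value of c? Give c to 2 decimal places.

z = ln(S₂/S₁) / ln(A₂/A₁) = ln(118/91) / ln(1880000/392000) = 0.2598 / 1.5678 = 0.1657
c = S₁ / A₁^z = 91 / 392000^0.1657 = 91 / 8.452 = 10.77

10.77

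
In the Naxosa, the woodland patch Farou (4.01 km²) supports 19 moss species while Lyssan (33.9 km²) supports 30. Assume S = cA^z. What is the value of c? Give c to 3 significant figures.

z = ln(S₂/S₁) / ln(A₂/A₁) = ln(30/19) / ln(33.9/4.01) = 0.4568 / 2.1346 = 0.2140
c = S₁ / A₁^z = 19 / 4.01^0.2140 = 19 / 1.346 = 14.12

14.1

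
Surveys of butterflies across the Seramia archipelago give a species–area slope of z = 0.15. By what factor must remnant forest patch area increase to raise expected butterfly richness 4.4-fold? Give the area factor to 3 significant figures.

19500

(A₂/A₁)^0.15 = 4.4, so A₂/A₁ = 4.4^(1/0.15) = 4.4^6.667
ln(A₂/A₁) = ln 4.4 / 0.15 = 1.4816 / 0.15 = 9.8774
A₂/A₁ = e^9.8774 ≈ 19484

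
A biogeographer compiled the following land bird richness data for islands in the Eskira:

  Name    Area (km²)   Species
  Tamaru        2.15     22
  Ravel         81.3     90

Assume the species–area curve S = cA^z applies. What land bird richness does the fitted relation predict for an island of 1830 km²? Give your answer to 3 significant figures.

z = ln(90/22) / ln(81.3/2.15) = 1.4088 / 3.6327 = 0.3878
c = 22 / 2.15^0.3878 = 22 / 1.346 = 16.35
S₃ = 16.35 × 1830^0.3878 = 16.35 × 18.42 ≈ 301.1

301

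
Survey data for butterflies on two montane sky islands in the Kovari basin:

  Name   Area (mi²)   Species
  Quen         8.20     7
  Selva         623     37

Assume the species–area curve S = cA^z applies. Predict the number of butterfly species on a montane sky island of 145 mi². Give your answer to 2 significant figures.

21

z = ln(37/7) / ln(623/8.2) = 1.6650 / 4.3304 = 0.3845
c = 7 / 8.2^0.3845 = 7 / 2.246 = 3.117
S₃ = 3.117 × 145^0.3845 = 3.117 × 6.777 ≈ 21.12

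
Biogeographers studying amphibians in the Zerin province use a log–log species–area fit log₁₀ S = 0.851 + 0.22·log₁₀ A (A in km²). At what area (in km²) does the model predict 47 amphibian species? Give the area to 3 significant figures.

47 = 7.096 × A^0.22  ⇒  A^0.22 = 47/7.096 = 6.624
ln A = ln(6.624) / 0.22 = 1.8906 / 0.22 = 8.5939
A = e^8.5939 ≈ 5398 km²

5400 km²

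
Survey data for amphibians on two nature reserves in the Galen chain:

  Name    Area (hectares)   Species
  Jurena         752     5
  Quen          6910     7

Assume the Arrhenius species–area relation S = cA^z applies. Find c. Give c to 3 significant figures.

z = ln(S₂/S₁) / ln(A₂/A₁) = ln(7/5) / ln(6910/752) = 0.3365 / 2.2180 = 0.1517
c = S₁ / A₁^z = 5 / 752^0.1517 = 5 / 2.731 = 1.831

1.83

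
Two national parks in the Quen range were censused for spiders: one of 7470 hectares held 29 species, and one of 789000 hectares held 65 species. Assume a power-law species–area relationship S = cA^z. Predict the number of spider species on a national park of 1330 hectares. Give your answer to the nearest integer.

22

z = ln(65/29) / ln(789000/7470) = 0.8071 / 4.6599 = 0.1732
c = 29 / 7470^0.1732 = 29 / 4.687 = 6.188
S₃ = 6.188 × 1330^0.1732 = 6.188 × 3.476 ≈ 21.51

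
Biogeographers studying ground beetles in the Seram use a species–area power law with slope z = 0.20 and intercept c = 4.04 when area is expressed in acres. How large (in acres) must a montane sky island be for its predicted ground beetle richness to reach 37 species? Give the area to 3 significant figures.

37 = 4.04 × A^0.2  ⇒  A^0.2 = 37/4.04 = 9.158
ln A = ln(9.158) / 0.2 = 2.2147 / 0.2 = 11.0734
A = e^11.0734 ≈ 64432 acres

64400 acres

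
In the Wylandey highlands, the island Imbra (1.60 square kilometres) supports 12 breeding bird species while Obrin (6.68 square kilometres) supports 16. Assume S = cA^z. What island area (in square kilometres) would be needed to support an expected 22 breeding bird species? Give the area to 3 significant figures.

32.5 square kilometres

z = ln(16/12) / ln(6.68/1.6) = 0.2877 / 1.4291 = 0.2013
c = 12 / 1.6^0.2013 = 12 / 1.099 = 10.92
A = (22/10.92)^(1/0.2013) ⇒ ln A = ln(2.015)/0.2013 = 3.4811
A = e^3.4811 ≈ 32.5 square kilometres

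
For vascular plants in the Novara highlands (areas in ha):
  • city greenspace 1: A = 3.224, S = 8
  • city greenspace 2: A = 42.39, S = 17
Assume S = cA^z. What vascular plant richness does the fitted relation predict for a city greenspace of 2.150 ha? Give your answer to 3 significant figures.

z = ln(17/8) / ln(42.39/3.224) = 0.7538 / 2.5763 = 0.2926
c = 8 / 3.224^0.2926 = 8 / 1.408 = 5.68
S₃ = 5.68 × 2.15^0.2926 = 5.68 × 1.251 ≈ 7.106

7.11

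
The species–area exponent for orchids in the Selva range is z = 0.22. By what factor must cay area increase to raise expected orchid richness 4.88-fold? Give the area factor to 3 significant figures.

1350

(A₂/A₁)^0.22 = 4.88, so A₂/A₁ = 4.88^(1/0.22) = 4.88^4.545
ln(A₂/A₁) = ln 4.88 / 0.22 = 1.5851 / 0.22 = 7.2052
A₂/A₁ = e^7.2052 ≈ 1346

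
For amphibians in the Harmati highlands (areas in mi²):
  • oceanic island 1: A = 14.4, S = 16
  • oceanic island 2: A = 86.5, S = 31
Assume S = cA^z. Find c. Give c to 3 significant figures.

5.98

z = ln(S₂/S₁) / ln(A₂/A₁) = ln(31/16) / ln(86.5/14.4) = 0.6614 / 1.7929 = 0.3689
c = S₁ / A₁^z = 16 / 14.4^0.3689 = 16 / 2.675 = 5.981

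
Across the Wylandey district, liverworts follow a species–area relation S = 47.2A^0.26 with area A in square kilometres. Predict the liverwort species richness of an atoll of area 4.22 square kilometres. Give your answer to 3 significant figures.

68.6

S = 47.2 × 4.22^0.26
ln S = ln 47.2 + 0.26 × ln 4.22 = 3.8544 + 0.26 × 1.4398 = 4.2288
S = e^4.2288 ≈ 68.63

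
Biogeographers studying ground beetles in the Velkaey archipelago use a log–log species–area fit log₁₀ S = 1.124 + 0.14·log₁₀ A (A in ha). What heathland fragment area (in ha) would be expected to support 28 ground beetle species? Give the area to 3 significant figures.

28 = 13.3 × A^0.14  ⇒  A^0.14 = 28/13.3 = 2.105
ln A = ln(2.105) / 0.14 = 0.7441 / 0.14 = 5.3150
A = e^5.3150 ≈ 203.4 ha

203 ha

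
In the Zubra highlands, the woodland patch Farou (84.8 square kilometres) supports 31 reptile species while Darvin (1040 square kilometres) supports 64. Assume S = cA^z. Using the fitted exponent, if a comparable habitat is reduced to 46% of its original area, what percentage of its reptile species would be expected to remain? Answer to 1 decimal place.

z = ln(64/31) / ln(1040/84.8) = 0.7249 / 2.5067 = 0.2892
S_new/S_old = (A_new/A_old)^z = 0.46^0.2892 = exp(0.2892 × -0.7765) = 0.7989

79.9%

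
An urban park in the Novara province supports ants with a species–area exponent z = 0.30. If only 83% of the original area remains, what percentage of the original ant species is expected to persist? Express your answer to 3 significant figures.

S_new/S_old = (A_new/A_old)^z = 0.83^0.3
= exp(0.3 × ln 0.83) = exp(0.3 × -0.1863) = exp(-0.0559) ≈ 0.9456

94.6%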